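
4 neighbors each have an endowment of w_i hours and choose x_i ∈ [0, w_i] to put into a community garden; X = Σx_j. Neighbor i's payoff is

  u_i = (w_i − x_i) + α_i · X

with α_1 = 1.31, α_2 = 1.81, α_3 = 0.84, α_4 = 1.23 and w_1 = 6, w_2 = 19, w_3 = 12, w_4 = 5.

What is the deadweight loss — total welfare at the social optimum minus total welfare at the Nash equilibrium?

50.28

∂u_i/∂x_i = α_i − 1, so neighbor i contributes w_i if α_i > 1, else 0.
α_i > 1 for i ∈ {1, 2, 4}; NE contributions (6, 19, 0, 5), X = 30.
W^NE = Σw_i − X^NE + (Σα_i)·X^NE = 42 + 4.19·30 = 167.7.
Planner: ∂(Σu_j)/∂x_i = Σα_j − 1 = 4.19 > 0, so everyone contributes w_i; X^SO = 42, W^SO = 42 + 4.19·42 = 217.98.
Deadweight loss = 50.28.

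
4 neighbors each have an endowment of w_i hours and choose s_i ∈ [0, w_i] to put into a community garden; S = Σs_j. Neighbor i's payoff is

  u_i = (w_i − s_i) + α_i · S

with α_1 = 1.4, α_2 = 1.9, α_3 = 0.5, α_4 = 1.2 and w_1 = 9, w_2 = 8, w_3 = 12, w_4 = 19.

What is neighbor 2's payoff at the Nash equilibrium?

68.4

∂u_i/∂s_i = α_i − 1, so neighbor i contributes w_i if α_i > 1, else 0.
α_i > 1 for i ∈ {1, 2, 4}; NE contributions (9, 8, 0, 19), S = 36.
u_2 = (8 − 8) + 1.9·36 = 68.4.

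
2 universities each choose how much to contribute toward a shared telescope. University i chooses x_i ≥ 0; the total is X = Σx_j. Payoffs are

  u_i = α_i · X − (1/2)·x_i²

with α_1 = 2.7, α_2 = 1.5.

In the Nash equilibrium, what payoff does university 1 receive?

University i's FOC: ∂u_i/∂x_i = α_i − x_i = 0, so x_i* = α_i.
NE contributions = (2.7, 1.5); X = 4.2.
u_1 = α_1·X − ½·(x_1)² = 2.7·4.2 − ½·2.7² = 7.695.

7.695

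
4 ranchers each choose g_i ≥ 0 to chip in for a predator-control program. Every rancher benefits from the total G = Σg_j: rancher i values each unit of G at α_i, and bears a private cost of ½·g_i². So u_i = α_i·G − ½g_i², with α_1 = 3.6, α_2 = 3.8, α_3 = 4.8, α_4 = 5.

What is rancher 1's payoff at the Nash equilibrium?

55.44

Rancher i's FOC: ∂u_i/∂g_i = α_i − g_i = 0, so g_i* = α_i.
NE contributions = (3.6, 3.8, 4.8, 5); G = 17.2.
u_1 = α_1·G − ½·(g_1)² = 3.6·17.2 − ½·3.6² = 55.44.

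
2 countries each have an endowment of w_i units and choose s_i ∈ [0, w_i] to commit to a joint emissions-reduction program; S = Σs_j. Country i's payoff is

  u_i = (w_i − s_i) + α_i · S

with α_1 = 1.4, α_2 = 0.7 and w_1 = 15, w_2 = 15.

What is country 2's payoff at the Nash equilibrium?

25.5

∂u_i/∂s_i = α_i − 1, so country i contributes w_i if α_i > 1, else 0.
α_i > 1 for i ∈ {1}; NE contributions (15, 0), S = 15.
u_2 = (15 − 0) + 0.7·15 = 25.5.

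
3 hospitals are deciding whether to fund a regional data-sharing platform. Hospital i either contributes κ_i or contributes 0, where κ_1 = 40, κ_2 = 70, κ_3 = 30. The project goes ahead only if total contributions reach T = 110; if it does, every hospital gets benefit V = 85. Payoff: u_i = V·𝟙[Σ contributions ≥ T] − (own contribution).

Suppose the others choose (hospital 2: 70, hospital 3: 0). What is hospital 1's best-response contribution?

Others' total = 70. Contributing 40 brings total to 110 ≥ 110: gain V − κ_1 = 45.
Best response: 40.

40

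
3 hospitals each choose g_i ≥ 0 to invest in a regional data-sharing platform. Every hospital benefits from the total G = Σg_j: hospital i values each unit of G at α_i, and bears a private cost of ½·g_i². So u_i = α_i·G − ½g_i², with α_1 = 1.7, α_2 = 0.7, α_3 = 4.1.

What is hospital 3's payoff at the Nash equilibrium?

Hospital i's FOC: ∂u_i/∂g_i = α_i − g_i = 0, so g_i* = α_i.
NE contributions = (1.7, 0.7, 4.1); G = 6.5.
u_3 = α_3·G − ½·(g_3)² = 4.1·6.5 − ½·4.1² = 18.245.

18.245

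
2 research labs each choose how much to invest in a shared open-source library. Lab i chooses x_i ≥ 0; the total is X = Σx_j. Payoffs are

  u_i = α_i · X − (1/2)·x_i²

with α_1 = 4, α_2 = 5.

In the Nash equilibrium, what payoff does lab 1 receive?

28

Lab i's FOC: ∂u_i/∂x_i = α_i − x_i = 0, so x_i* = α_i.
NE contributions = (4, 5); X = 9.
u_1 = α_1·X − ½·(x_1)² = 4·9 − ½·4² = 28.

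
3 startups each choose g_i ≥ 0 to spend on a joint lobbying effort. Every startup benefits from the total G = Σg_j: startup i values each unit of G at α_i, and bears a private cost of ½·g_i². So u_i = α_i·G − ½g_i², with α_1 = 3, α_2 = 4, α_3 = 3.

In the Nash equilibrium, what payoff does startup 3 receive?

25.5

Startup i's FOC: ∂u_i/∂g_i = α_i − g_i = 0, so g_i* = α_i.
NE contributions = (3, 4, 3); G = 10.
u_3 = α_3·G − ½·(g_3)² = 3·10 − ½·3² = 25.5.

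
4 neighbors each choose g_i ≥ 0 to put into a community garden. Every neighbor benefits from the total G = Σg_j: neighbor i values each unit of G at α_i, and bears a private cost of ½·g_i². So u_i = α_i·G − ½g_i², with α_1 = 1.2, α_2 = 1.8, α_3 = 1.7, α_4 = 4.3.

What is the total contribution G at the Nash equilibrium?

9

Neighbor i's FOC: ∂u_i/∂g_i = α_i − g_i = 0, so g_i* = α_i.
NE contributions = (1.2, 1.8, 1.7, 4.3); G = 9.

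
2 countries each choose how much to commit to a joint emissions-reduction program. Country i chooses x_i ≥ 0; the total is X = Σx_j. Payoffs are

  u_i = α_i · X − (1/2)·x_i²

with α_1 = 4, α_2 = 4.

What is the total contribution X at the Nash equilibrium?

Country i's FOC: ∂u_i/∂x_i = α_i − x_i = 0, so x_i* = α_i.
NE contributions = (4, 4); X = 8.

8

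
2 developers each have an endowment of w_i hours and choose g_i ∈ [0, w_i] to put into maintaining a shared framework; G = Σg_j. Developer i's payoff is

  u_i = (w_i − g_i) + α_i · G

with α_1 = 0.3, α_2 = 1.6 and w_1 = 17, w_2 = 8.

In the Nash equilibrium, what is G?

8

∂u_i/∂g_i = α_i − 1, so developer i contributes w_i if α_i > 1, else 0.
α_i > 1 for i ∈ {2}; NE contributions (0, 8), G = 8.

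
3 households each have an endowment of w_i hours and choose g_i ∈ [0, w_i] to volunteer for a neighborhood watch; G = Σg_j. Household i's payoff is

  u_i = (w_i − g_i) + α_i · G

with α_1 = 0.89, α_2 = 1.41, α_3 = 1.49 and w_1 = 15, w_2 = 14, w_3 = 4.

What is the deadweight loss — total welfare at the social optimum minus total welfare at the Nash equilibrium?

∂u_i/∂g_i = α_i − 1, so household i contributes w_i if α_i > 1, else 0.
α_i > 1 for i ∈ {2, 3}; NE contributions (0, 14, 4), G = 18.
W^NE = Σw_i − G^NE + (Σα_i)·G^NE = 33 + 2.79·18 = 83.22.
Planner: ∂(Σu_j)/∂g_i = Σα_j − 1 = 2.79 > 0, so everyone contributes w_i; G^SO = 33, W^SO = 33 + 2.79·33 = 125.07.
Deadweight loss = 41.85.

41.85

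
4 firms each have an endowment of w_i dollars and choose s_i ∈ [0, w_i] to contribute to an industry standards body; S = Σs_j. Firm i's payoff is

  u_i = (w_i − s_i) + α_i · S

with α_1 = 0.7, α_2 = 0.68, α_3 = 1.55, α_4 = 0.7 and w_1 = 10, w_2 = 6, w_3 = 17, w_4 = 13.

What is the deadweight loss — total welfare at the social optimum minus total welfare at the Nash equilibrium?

76.27

∂u_i/∂s_i = α_i − 1, so firm i contributes w_i if α_i > 1, else 0.
α_i > 1 for i ∈ {3}; NE contributions (0, 0, 17, 0), S = 17.
W^NE = Σw_i − S^NE + (Σα_i)·S^NE = 46 + 2.63·17 = 90.71.
Planner: ∂(Σu_j)/∂s_i = Σα_j − 1 = 2.63 > 0, so everyone contributes w_i; S^SO = 46, W^SO = 46 + 2.63·46 = 166.98.
Deadweight loss = 76.27.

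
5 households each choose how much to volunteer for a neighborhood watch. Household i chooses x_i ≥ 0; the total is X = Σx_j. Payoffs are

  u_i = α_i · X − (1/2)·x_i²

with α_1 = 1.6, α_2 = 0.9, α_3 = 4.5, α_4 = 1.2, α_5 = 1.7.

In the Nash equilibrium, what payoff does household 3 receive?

34.425

Household i's FOC: ∂u_i/∂x_i = α_i − x_i = 0, so x_i* = α_i.
NE contributions = (1.6, 0.9, 4.5, 1.2, 1.7); X = 9.9.
u_3 = α_3·X − ½·(x_3)² = 4.5·9.9 − ½·4.5² = 34.425.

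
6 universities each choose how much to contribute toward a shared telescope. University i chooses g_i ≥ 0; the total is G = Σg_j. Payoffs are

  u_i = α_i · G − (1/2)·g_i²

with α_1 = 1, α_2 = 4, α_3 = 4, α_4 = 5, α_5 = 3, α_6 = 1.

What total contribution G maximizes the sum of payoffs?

Planner FOC: ∂(Σu_j)/∂g_i = (Σα_j) − g_i = 0, so g_i^SO = Σα_j = 18 for every i; G^SO = 108.

108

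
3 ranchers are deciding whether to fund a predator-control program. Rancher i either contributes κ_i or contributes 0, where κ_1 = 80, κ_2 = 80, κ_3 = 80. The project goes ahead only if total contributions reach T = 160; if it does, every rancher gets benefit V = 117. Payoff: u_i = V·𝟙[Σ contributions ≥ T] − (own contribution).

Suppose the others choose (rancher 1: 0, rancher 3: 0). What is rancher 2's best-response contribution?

0

Others' total = 0. Even contributing 80 gives 80 < 160: no benefit either way.
Best response: 0.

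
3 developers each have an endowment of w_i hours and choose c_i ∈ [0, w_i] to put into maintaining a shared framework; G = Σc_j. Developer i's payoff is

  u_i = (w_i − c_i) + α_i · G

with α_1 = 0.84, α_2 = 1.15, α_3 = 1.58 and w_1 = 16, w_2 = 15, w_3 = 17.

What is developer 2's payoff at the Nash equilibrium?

∂u_i/∂c_i = α_i − 1, so developer i contributes w_i if α_i > 1, else 0.
α_i > 1 for i ∈ {2, 3}; NE contributions (0, 15, 17), G = 32.
u_2 = (15 − 15) + 1.15·32 = 36.8.

36.8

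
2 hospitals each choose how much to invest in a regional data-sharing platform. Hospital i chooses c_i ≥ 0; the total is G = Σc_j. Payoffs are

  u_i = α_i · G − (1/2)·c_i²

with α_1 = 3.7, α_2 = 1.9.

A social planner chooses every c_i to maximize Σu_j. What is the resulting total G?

Planner FOC: ∂(Σu_j)/∂c_i = (Σα_j) − c_i = 0, so c_i^SO = Σα_j = 5.6 for every i; G^SO = 11.2.

11.2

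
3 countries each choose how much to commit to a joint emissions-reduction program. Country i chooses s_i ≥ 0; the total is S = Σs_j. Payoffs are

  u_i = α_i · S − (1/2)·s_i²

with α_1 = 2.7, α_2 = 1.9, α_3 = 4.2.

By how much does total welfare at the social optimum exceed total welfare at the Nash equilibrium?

52.99

Country i's FOC: ∂u_i/∂s_i = α_i − s_i = 0, so s_i* = α_i.
NE contributions = (2.7, 1.9, 4.2); S = 8.8.
W^NE = (Σα)·S − ½Σα_i² = 8.8² − ½·28.54 = 63.17.
Planner sets s_i = Σα_j = 8.8 for every i, so S^SO = 3·8.8 = 26.4.
W^SO = (Σα)·S^SO − ½·3·(Σα)² = (3/2)·8.8² = 116.16.
Deadweight loss = W^SO − W^NE = 52.99.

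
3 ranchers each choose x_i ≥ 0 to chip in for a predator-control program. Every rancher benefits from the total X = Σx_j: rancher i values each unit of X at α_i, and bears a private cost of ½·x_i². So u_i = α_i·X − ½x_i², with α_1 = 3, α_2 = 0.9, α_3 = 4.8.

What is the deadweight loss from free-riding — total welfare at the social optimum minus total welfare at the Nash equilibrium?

54.27

Rancher i's FOC: ∂u_i/∂x_i = α_i − x_i = 0, so x_i* = α_i.
NE contributions = (3, 0.9, 4.8); X = 8.7.
W^NE = (Σα)·X − ½Σα_i² = 8.7² − ½·32.85 = 59.265.
Planner sets x_i = Σα_j = 8.7 for every i, so X^SO = 3·8.7 = 26.1.
W^SO = (Σα)·X^SO − ½·3·(Σα)² = (3/2)·8.7² = 113.535.
Deadweight loss = W^SO − W^NE = 54.27.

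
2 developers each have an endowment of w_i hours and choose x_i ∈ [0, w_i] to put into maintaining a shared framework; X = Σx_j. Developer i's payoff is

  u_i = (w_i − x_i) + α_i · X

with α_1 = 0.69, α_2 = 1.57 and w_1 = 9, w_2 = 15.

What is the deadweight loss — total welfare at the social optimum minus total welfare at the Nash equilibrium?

∂u_i/∂x_i = α_i − 1, so developer i contributes w_i if α_i > 1, else 0.
α_i > 1 for i ∈ {2}; NE contributions (0, 15), X = 15.
W^NE = Σw_i − X^NE + (Σα_i)·X^NE = 24 + 1.26·15 = 42.9.
Planner: ∂(Σu_j)/∂x_i = Σα_j − 1 = 1.26 > 0, so everyone contributes w_i; X^SO = 24, W^SO = 24 + 1.26·24 = 54.24.
Deadweight loss = 11.34.

11.34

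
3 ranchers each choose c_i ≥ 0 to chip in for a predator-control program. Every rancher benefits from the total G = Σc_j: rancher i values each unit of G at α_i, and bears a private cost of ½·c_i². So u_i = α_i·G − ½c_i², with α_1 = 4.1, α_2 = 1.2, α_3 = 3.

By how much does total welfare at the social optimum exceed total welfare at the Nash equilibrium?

48.07

Rancher i's FOC: ∂u_i/∂c_i = α_i − c_i = 0, so c_i* = α_i.
NE contributions = (4.1, 1.2, 3); G = 8.3.
W^NE = (Σα)·G − ½Σα_i² = 8.3² − ½·27.25 = 55.265.
Planner sets c_i = Σα_j = 8.3 for every i, so G^SO = 3·8.3 = 24.9.
W^SO = (Σα)·G^SO − ½·3·(Σα)² = (3/2)·8.3² = 103.335.
Deadweight loss = W^SO − W^NE = 48.07.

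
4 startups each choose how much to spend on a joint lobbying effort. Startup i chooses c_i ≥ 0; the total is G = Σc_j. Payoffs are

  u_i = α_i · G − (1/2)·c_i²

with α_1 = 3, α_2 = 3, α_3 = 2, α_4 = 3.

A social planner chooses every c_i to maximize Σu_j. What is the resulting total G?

Planner FOC: ∂(Σu_j)/∂c_i = (Σα_j) − c_i = 0, so c_i^SO = Σα_j = 11 for every i; G^SO = 44.

44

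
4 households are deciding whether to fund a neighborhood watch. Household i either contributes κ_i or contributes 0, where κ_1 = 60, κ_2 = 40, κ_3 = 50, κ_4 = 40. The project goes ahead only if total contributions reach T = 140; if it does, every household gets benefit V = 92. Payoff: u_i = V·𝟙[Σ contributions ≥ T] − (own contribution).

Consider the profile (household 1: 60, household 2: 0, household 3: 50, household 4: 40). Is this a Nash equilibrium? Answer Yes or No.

Total = 150 ≥ 140: provided.
Household 1 (pledges 60, payoff 32): dropping to 0 → total 90, payoff 0. No gain.
Household 2 (pledges 0, payoff 92): pledging 40 → total 190, payoff 52. No gain.
Household 3 (pledges 50, payoff 42): dropping to 0 → total 100, payoff 0. No gain.
Household 4 (pledges 40, payoff 52): dropping to 0 → total 110, payoff 0. No gain.

Yes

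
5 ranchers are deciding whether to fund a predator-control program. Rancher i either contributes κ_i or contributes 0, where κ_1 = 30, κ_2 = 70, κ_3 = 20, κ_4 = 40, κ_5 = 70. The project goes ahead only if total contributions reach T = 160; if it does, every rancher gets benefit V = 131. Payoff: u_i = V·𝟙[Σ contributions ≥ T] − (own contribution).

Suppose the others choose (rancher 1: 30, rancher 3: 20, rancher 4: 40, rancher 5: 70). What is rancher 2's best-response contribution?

Others' total = 160 ≥ 160; contributing adds cost 70 for no extra benefit.
Best response: 0.

0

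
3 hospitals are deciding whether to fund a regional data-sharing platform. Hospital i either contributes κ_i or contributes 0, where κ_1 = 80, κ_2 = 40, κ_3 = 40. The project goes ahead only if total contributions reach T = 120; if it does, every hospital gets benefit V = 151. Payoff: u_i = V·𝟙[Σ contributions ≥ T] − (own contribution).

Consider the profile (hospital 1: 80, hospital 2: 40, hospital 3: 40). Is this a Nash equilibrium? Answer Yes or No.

No

Total = 160 ≥ 120: provided.
Hospital 1 (pledges 80, payoff 71): dropping to 0 → total 80, payoff 0. No gain.
Hospital 2 (pledges 40, payoff 111): dropping to 0 → total 120, payoff 151. Profitable deviation.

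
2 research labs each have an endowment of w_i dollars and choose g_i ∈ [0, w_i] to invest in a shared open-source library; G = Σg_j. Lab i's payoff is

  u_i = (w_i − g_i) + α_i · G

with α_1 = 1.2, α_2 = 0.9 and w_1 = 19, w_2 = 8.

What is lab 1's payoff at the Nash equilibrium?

22.8

∂u_i/∂g_i = α_i − 1, so lab i contributes w_i if α_i > 1, else 0.
α_i > 1 for i ∈ {1}; NE contributions (19, 0), G = 19.
u_1 = (19 − 19) + 1.2·19 = 22.8.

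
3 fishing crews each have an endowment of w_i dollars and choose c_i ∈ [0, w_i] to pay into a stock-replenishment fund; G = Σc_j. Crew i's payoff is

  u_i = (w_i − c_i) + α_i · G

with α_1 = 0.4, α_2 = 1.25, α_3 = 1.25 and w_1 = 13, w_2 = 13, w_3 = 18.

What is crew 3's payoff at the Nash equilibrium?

∂u_i/∂c_i = α_i − 1, so crew i contributes w_i if α_i > 1, else 0.
α_i > 1 for i ∈ {2, 3}; NE contributions (0, 13, 18), G = 31.
u_3 = (18 − 18) + 1.25·31 = 38.75.

38.75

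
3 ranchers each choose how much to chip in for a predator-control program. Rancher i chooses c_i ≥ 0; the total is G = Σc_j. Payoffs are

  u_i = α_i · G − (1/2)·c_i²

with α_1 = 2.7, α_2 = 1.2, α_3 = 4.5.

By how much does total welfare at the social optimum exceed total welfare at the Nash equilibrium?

49.77

Rancher i's FOC: ∂u_i/∂c_i = α_i − c_i = 0, so c_i* = α_i.
NE contributions = (2.7, 1.2, 4.5); G = 8.4.
W^NE = (Σα)·G − ½Σα_i² = 8.4² − ½·28.98 = 56.07.
Planner sets c_i = Σα_j = 8.4 for every i, so G^SO = 3·8.4 = 25.2.
W^SO = (Σα)·G^SO − ½·3·(Σα)² = (3/2)·8.4² = 105.84.
Deadweight loss = W^SO − W^NE = 49.77.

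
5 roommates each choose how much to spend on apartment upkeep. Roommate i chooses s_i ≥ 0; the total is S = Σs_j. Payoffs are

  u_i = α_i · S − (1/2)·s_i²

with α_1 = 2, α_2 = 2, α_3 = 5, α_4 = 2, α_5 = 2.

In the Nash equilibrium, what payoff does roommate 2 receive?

Roommate i's FOC: ∂u_i/∂s_i = α_i − s_i = 0, so s_i* = α_i.
NE contributions = (2, 2, 5, 2, 2); S = 13.
u_2 = α_2·S − ½·(s_2)² = 2·13 − ½·2² = 24.

24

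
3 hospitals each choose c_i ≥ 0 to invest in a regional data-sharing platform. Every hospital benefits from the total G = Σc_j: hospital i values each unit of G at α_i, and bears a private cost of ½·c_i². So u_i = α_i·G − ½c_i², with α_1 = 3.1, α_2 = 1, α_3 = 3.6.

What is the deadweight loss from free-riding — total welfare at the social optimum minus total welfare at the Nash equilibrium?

Hospital i's FOC: ∂u_i/∂c_i = α_i − c_i = 0, so c_i* = α_i.
NE contributions = (3.1, 1, 3.6); G = 7.7.
W^NE = (Σα)·G − ½Σα_i² = 7.7² − ½·23.57 = 47.505.
Planner sets c_i = Σα_j = 7.7 for every i, so G^SO = 3·7.7 = 23.1.
W^SO = (Σα)·G^SO − ½·3·(Σα)² = (3/2)·7.7² = 88.935.
Deadweight loss = W^SO − W^NE = 41.43.

41.43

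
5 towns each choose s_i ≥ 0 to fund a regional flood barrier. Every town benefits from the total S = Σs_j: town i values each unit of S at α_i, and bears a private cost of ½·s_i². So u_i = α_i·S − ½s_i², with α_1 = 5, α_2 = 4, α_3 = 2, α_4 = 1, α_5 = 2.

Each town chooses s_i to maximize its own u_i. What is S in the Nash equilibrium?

14

Town i's FOC: ∂u_i/∂s_i = α_i − s_i = 0, so s_i* = α_i.
NE contributions = (5, 4, 2, 1, 2); S = 14.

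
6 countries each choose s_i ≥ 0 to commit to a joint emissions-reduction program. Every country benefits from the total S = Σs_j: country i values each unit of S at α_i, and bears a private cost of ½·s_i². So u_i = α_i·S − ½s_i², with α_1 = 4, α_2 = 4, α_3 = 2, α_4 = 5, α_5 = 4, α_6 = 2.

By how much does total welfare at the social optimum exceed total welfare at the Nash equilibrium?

922.5

Country i's FOC: ∂u_i/∂s_i = α_i − s_i = 0, so s_i* = α_i.
NE contributions = (4, 4, 2, 5, 4, 2); S = 21.
W^NE = (Σα)·S − ½Σα_i² = 21² − ½·81 = 400.5.
Planner sets s_i = Σα_j = 21 for every i, so S^SO = 6·21 = 126.
W^SO = (Σα)·S^SO − ½·6·(Σα)² = (6/2)·21² = 1323.
Deadweight loss = W^SO − W^NE = 922.5.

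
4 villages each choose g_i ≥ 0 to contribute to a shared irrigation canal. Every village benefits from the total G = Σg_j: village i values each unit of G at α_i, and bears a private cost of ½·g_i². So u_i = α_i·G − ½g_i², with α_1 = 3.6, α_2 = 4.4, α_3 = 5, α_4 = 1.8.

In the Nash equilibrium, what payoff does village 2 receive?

Village i's FOC: ∂u_i/∂g_i = α_i − g_i = 0, so g_i* = α_i.
NE contributions = (3.6, 4.4, 5, 1.8); G = 14.8.
u_2 = α_2·G − ½·(g_2)² = 4.4·14.8 − ½·4.4² = 55.44.

55.44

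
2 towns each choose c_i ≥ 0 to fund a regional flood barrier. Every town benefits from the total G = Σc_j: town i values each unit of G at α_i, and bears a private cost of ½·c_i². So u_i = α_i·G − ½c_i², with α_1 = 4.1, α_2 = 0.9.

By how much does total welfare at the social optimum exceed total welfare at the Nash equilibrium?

8.81

Town i's FOC: ∂u_i/∂c_i = α_i − c_i = 0, so c_i* = α_i.
NE contributions = (4.1, 0.9); G = 5.
W^NE = (Σα)·G − ½Σα_i² = 5² − ½·17.62 = 16.19.
Planner sets c_i = Σα_j = 5 for every i, so G^SO = 2·5 = 10.
W^SO = (Σα)·G^SO − ½·2·(Σα)² = (2/2)·5² = 25.
Deadweight loss = W^SO − W^NE = 8.81.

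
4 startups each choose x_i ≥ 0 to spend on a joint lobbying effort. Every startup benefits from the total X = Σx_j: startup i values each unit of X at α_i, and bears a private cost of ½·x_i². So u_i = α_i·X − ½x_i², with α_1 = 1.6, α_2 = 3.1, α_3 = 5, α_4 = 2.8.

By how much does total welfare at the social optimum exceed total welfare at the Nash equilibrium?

178.755

Startup i's FOC: ∂u_i/∂x_i = α_i − x_i = 0, so x_i* = α_i.
NE contributions = (1.6, 3.1, 5, 2.8); X = 12.5.
W^NE = (Σα)·X − ½Σα_i² = 12.5² − ½·45.01 = 133.745.
Planner sets x_i = Σα_j = 12.5 for every i, so X^SO = 4·12.5 = 50.
W^SO = (Σα)·X^SO − ½·4·(Σα)² = (4/2)·12.5² = 312.5.
Deadweight loss = W^SO − W^NE = 178.755.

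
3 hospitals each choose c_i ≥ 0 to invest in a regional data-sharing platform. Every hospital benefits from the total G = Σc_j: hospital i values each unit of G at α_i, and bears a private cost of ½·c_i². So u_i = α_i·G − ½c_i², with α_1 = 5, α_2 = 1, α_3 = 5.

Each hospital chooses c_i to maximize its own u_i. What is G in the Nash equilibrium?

Hospital i's FOC: ∂u_i/∂c_i = α_i − c_i = 0, so c_i* = α_i.
NE contributions = (5, 1, 5); G = 11.

11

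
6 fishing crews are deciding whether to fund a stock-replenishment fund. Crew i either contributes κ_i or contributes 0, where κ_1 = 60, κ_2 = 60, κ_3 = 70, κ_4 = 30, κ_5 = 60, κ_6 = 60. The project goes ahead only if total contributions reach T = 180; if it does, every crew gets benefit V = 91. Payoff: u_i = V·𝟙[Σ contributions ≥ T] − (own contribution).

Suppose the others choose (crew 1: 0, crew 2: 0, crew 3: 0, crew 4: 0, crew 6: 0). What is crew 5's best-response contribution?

0

Others' total = 0. Even contributing 60 gives 60 < 180: no benefit either way.
Best response: 0.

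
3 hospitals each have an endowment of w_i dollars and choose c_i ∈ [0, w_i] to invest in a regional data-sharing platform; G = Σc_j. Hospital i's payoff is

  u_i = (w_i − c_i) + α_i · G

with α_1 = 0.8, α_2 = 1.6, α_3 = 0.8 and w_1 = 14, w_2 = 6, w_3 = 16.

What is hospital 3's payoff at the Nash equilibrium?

20.8

∂u_i/∂c_i = α_i − 1, so hospital i contributes w_i if α_i > 1, else 0.
α_i > 1 for i ∈ {2}; NE contributions (0, 6, 0), G = 6.
u_3 = (16 − 0) + 0.8·6 = 20.8.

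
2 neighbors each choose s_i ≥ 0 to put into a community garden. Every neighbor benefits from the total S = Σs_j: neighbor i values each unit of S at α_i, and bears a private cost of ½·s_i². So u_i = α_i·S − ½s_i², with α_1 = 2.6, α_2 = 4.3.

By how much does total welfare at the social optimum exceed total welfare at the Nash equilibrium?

Neighbor i's FOC: ∂u_i/∂s_i = α_i − s_i = 0, so s_i* = α_i.
NE contributions = (2.6, 4.3); S = 6.9.
W^NE = (Σα)·S − ½Σα_i² = 6.9² − ½·25.25 = 34.985.
Planner sets s_i = Σα_j = 6.9 for every i, so S^SO = 2·6.9 = 13.8.
W^SO = (Σα)·S^SO − ½·2·(Σα)² = (2/2)·6.9² = 47.61.
Deadweight loss = W^SO − W^NE = 12.625.

12.625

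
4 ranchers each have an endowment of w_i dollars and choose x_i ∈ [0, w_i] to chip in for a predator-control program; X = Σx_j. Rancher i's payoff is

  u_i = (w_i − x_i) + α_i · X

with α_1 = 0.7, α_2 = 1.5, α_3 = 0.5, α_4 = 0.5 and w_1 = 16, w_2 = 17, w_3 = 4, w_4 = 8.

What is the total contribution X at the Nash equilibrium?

∂u_i/∂x_i = α_i − 1, so rancher i contributes w_i if α_i > 1, else 0.
α_i > 1 for i ∈ {2}; NE contributions (0, 17, 0, 0), X = 17.

17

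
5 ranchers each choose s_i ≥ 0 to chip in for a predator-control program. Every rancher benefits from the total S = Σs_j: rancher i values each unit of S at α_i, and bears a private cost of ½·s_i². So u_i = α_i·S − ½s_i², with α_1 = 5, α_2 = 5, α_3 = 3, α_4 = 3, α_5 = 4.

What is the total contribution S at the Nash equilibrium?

Rancher i's FOC: ∂u_i/∂s_i = α_i − s_i = 0, so s_i* = α_i.
NE contributions = (5, 5, 3, 3, 4); S = 20.

20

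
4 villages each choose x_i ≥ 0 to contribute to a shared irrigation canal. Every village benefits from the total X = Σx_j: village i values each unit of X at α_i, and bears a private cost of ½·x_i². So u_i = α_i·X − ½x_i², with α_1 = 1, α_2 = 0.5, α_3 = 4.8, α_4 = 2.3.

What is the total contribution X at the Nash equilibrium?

8.6

Village i's FOC: ∂u_i/∂x_i = α_i − x_i = 0, so x_i* = α_i.
NE contributions = (1, 0.5, 4.8, 2.3); X = 8.6.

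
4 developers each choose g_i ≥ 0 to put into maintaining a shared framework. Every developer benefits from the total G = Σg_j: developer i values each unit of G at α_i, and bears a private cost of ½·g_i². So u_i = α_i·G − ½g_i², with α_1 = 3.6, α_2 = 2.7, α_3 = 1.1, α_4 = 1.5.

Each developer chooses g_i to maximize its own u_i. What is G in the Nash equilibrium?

Developer i's FOC: ∂u_i/∂g_i = α_i − g_i = 0, so g_i* = α_i.
NE contributions = (3.6, 2.7, 1.1, 1.5); G = 8.9.

8.9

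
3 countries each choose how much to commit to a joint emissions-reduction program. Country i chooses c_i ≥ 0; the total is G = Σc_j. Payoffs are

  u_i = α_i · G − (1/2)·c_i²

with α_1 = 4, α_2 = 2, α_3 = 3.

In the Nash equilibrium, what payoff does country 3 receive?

22.5

Country i's FOC: ∂u_i/∂c_i = α_i − c_i = 0, so c_i* = α_i.
NE contributions = (4, 2, 3); G = 9.
u_3 = α_3·G − ½·(c_3)² = 3·9 − ½·3² = 22.5.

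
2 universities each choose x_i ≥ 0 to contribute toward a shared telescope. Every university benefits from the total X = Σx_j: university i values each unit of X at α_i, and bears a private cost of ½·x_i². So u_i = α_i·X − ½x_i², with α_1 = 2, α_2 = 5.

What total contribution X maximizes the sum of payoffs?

Planner FOC: ∂(Σu_j)/∂x_i = (Σα_j) − x_i = 0, so x_i^SO = Σα_j = 7 for every i; X^SO = 14.

14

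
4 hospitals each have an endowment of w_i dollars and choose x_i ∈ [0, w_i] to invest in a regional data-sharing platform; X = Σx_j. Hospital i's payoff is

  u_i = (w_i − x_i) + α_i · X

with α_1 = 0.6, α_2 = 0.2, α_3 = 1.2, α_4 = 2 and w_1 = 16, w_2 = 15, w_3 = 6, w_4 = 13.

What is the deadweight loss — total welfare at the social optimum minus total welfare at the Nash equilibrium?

∂u_i/∂x_i = α_i − 1, so hospital i contributes w_i if α_i > 1, else 0.
α_i > 1 for i ∈ {3, 4}; NE contributions (0, 0, 6, 13), X = 19.
W^NE = Σw_i − X^NE + (Σα_i)·X^NE = 50 + 3·19 = 107.
Planner: ∂(Σu_j)/∂x_i = Σα_j − 1 = 3 > 0, so everyone contributes w_i; X^SO = 50, W^SO = 50 + 3·50 = 200.
Deadweight loss = 93.

93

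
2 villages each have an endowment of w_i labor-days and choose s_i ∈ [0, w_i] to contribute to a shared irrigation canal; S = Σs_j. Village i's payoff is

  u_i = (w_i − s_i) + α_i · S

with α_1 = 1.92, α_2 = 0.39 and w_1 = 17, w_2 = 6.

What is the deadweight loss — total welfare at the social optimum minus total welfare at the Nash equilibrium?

∂u_i/∂s_i = α_i − 1, so village i contributes w_i if α_i > 1, else 0.
α_i > 1 for i ∈ {1}; NE contributions (17, 0), S = 17.
W^NE = Σw_i − S^NE + (Σα_i)·S^NE = 23 + 1.31·17 = 45.27.
Planner: ∂(Σu_j)/∂s_i = Σα_j − 1 = 1.31 > 0, so everyone contributes w_i; S^SO = 23, W^SO = 23 + 1.31·23 = 53.13.
Deadweight loss = 7.86.

7.86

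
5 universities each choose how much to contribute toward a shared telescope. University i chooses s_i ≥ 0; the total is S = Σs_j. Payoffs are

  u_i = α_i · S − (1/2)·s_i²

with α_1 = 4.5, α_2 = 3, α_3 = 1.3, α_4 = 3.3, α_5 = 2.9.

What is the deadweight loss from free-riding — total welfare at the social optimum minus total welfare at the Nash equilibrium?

University i's FOC: ∂u_i/∂s_i = α_i − s_i = 0, so s_i* = α_i.
NE contributions = (4.5, 3, 1.3, 3.3, 2.9); S = 15.
W^NE = (Σα)·S − ½Σα_i² = 15² − ½·50.24 = 199.88.
Planner sets s_i = Σα_j = 15 for every i, so S^SO = 5·15 = 75.
W^SO = (Σα)·S^SO − ½·5·(Σα)² = (5/2)·15² = 562.5.
Deadweight loss = W^SO − W^NE = 362.62.

362.62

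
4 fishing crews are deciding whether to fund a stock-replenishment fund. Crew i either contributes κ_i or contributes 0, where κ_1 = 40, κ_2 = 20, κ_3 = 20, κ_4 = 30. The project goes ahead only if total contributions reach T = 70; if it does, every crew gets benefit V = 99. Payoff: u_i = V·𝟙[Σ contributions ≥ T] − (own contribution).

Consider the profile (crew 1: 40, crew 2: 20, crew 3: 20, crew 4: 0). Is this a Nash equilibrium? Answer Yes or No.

Total = 80 ≥ 70: provided.
Crew 1 (pledges 40, payoff 59): dropping to 0 → total 40, payoff 0. No gain.
Crew 2 (pledges 20, payoff 79): dropping to 0 → total 60, payoff 0. No gain.
Crew 3 (pledges 20, payoff 79): dropping to 0 → total 60, payoff 0. No gain.
Crew 4 (pledges 0, payoff 99): pledging 30 → total 110, payoff 69. No gain.

Yes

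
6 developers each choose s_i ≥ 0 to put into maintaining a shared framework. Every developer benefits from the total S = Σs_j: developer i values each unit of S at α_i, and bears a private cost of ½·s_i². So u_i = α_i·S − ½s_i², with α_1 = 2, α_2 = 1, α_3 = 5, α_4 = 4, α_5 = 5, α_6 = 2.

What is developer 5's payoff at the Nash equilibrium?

Developer i's FOC: ∂u_i/∂s_i = α_i − s_i = 0, so s_i* = α_i.
NE contributions = (2, 1, 5, 4, 5, 2); S = 19.
u_5 = α_5·S − ½·(s_5)² = 5·19 − ½·5² = 82.5.

82.5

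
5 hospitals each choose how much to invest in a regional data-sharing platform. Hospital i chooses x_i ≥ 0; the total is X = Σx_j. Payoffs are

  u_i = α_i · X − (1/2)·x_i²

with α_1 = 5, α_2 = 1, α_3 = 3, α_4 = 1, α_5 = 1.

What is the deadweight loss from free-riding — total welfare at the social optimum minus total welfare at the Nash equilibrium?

Hospital i's FOC: ∂u_i/∂x_i = α_i − x_i = 0, so x_i* = α_i.
NE contributions = (5, 1, 3, 1, 1); X = 11.
W^NE = (Σα)·X − ½Σα_i² = 11² − ½·37 = 102.5.
Planner sets x_i = Σα_j = 11 for every i, so X^SO = 5·11 = 55.
W^SO = (Σα)·X^SO − ½·5·(Σα)² = (5/2)·11² = 302.5.
Deadweight loss = W^SO − W^NE = 200.

200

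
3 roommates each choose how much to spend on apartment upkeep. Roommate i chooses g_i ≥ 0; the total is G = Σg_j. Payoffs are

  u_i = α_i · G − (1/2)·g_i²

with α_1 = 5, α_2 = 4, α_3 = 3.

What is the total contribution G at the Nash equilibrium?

Roommate i's FOC: ∂u_i/∂g_i = α_i − g_i = 0, so g_i* = α_i.
NE contributions = (5, 4, 3); G = 12.

12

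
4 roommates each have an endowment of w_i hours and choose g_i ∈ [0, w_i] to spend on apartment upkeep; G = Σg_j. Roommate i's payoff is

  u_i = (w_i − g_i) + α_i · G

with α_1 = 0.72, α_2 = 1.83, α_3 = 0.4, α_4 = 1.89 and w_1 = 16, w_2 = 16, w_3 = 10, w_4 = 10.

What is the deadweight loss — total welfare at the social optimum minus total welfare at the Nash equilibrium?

∂u_i/∂g_i = α_i − 1, so roommate i contributes w_i if α_i > 1, else 0.
α_i > 1 for i ∈ {2, 4}; NE contributions (0, 16, 0, 10), G = 26.
W^NE = Σw_i − G^NE + (Σα_i)·G^NE = 52 + 3.84·26 = 151.84.
Planner: ∂(Σu_j)/∂g_i = Σα_j − 1 = 3.84 > 0, so everyone contributes w_i; G^SO = 52, W^SO = 52 + 3.84·52 = 251.68.
Deadweight loss = 99.84.

99.84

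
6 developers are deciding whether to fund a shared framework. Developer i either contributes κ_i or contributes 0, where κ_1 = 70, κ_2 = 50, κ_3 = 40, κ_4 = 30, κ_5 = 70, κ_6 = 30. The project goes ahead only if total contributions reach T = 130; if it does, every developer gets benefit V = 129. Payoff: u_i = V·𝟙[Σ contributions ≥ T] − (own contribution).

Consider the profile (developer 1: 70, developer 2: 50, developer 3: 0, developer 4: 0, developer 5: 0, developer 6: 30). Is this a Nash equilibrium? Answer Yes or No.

Total = 150 ≥ 130: provided.
Developer 1 (pledges 70, payoff 59): dropping to 0 → total 80, payoff 0. No gain.
Developer 2 (pledges 50, payoff 79): dropping to 0 → total 100, payoff 0. No gain.
Developer 3 (pledges 0, payoff 129): pledging 40 → total 190, payoff 89. No gain.
Developer 4 (pledges 0, payoff 129): pledging 30 → total 180, payoff 99. No gain.
Developer 5 (pledges 0, payoff 129): pledging 70 → total 220, payoff 59. No gain.
Developer 6 (pledges 30, payoff 99): dropping to 0 → total 120, payoff 0. No gain.

Yes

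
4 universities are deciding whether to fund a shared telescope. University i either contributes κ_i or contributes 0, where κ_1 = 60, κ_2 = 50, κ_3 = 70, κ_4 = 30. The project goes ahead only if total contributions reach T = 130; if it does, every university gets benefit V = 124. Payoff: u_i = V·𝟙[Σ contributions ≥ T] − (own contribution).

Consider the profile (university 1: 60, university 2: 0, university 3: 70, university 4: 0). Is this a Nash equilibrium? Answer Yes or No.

Total = 130 ≥ 130: provided.
University 1 (pledges 60, payoff 64): dropping to 0 → total 70, payoff 0. No gain.
University 2 (pledges 0, payoff 124): pledging 50 → total 180, payoff 74. No gain.
University 3 (pledges 70, payoff 54): dropping to 0 → total 60, payoff 0. No gain.
University 4 (pledges 0, payoff 124): pledging 30 → total 160, payoff 94. No gain.

Yes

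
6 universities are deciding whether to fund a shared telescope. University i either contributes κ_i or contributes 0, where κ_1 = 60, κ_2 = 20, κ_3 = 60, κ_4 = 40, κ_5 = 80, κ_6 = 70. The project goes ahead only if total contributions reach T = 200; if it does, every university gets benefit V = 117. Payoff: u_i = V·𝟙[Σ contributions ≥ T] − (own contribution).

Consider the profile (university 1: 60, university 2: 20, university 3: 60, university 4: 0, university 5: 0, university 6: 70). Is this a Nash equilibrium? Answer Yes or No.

Yes

Total = 210 ≥ 200: provided.
University 1 (pledges 60, payoff 57): dropping to 0 → total 150, payoff 0. No gain.
University 2 (pledges 20, payoff 97): dropping to 0 → total 190, payoff 0. No gain.
University 3 (pledges 60, payoff 57): dropping to 0 → total 150, payoff 0. No gain.
University 4 (pledges 0, payoff 117): pledging 40 → total 250, payoff 77. No gain.
University 5 (pledges 0, payoff 117): pledging 80 → total 290, payoff 37. No gain.
University 6 (pledges 70, payoff 47): dropping to 0 → total 140, payoff 0. No gain.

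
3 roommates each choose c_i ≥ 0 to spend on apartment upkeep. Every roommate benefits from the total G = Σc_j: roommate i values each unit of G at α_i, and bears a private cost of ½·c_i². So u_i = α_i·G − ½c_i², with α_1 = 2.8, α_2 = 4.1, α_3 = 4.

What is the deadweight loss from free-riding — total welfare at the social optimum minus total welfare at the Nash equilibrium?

79.73

Roommate i's FOC: ∂u_i/∂c_i = α_i − c_i = 0, so c_i* = α_i.
NE contributions = (2.8, 4.1, 4); G = 10.9.
W^NE = (Σα)·G − ½Σα_i² = 10.9² − ½·40.65 = 98.485.
Planner sets c_i = Σα_j = 10.9 for every i, so G^SO = 3·10.9 = 32.7.
W^SO = (Σα)·G^SO − ½·3·(Σα)² = (3/2)·10.9² = 178.215.
Deadweight loss = W^SO − W^NE = 79.73.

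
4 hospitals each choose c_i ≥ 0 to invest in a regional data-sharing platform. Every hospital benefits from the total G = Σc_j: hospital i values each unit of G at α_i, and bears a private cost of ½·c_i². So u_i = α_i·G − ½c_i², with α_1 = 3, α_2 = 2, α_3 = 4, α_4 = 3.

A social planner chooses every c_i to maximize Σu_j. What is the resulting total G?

Planner FOC: ∂(Σu_j)/∂c_i = (Σα_j) − c_i = 0, so c_i^SO = Σα_j = 12 for every i; G^SO = 48.

48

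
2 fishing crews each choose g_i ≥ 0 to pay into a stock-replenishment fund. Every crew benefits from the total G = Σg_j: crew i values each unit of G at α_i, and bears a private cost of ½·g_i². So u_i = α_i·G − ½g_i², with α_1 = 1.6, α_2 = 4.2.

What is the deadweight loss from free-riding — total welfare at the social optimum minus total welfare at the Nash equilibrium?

10.1

Crew i's FOC: ∂u_i/∂g_i = α_i − g_i = 0, so g_i* = α_i.
NE contributions = (1.6, 4.2); G = 5.8.
W^NE = (Σα)·G − ½Σα_i² = 5.8² − ½·20.2 = 23.54.
Planner sets g_i = Σα_j = 5.8 for every i, so G^SO = 2·5.8 = 11.6.
W^SO = (Σα)·G^SO − ½·2·(Σα)² = (2/2)·5.8² = 33.64.
Deadweight loss = W^SO − W^NE = 10.1.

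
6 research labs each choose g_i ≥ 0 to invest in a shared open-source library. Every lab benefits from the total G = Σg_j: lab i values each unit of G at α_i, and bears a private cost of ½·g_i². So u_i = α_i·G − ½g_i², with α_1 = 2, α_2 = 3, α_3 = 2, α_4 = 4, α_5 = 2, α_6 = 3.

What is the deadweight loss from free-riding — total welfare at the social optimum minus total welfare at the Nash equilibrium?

Lab i's FOC: ∂u_i/∂g_i = α_i − g_i = 0, so g_i* = α_i.
NE contributions = (2, 3, 2, 4, 2, 3); G = 16.
W^NE = (Σα)·G − ½Σα_i² = 16² − ½·46 = 233.
Planner sets g_i = Σα_j = 16 for every i, so G^SO = 6·16 = 96.
W^SO = (Σα)·G^SO − ½·6·(Σα)² = (6/2)·16² = 768.
Deadweight loss = W^SO − W^NE = 535.

535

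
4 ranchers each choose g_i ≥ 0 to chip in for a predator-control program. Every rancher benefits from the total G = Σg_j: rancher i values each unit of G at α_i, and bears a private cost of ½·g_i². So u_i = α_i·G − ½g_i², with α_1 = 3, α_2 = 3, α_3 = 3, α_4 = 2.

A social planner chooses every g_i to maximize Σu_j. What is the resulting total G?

44

Planner FOC: ∂(Σu_j)/∂g_i = (Σα_j) − g_i = 0, so g_i^SO = Σα_j = 11 for every i; G^SO = 44.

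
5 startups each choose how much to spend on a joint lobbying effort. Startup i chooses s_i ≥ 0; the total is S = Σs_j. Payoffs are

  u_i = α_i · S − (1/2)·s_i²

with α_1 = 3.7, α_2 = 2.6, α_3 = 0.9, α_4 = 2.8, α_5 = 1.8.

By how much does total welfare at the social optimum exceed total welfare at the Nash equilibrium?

Startup i's FOC: ∂u_i/∂s_i = α_i − s_i = 0, so s_i* = α_i.
NE contributions = (3.7, 2.6, 0.9, 2.8, 1.8); S = 11.8.
W^NE = (Σα)·S − ½Σα_i² = 11.8² − ½·32.34 = 123.07.
Planner sets s_i = Σα_j = 11.8 for every i, so S^SO = 5·11.8 = 59.
W^SO = (Σα)·S^SO − ½·5·(Σα)² = (5/2)·11.8² = 348.1.
Deadweight loss = W^SO − W^NE = 225.03.

225.03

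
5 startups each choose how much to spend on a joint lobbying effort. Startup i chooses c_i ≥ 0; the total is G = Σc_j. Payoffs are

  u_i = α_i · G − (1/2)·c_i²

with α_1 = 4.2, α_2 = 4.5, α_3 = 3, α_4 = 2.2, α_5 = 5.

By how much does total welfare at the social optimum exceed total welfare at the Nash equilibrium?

Startup i's FOC: ∂u_i/∂c_i = α_i − c_i = 0, so c_i* = α_i.
NE contributions = (4.2, 4.5, 3, 2.2, 5); G = 18.9.
W^NE = (Σα)·G − ½Σα_i² = 18.9² − ½·76.73 = 318.845.
Planner sets c_i = Σα_j = 18.9 for every i, so G^SO = 5·18.9 = 94.5.
W^SO = (Σα)·G^SO − ½·5·(Σα)² = (5/2)·18.9² = 893.025.
Deadweight loss = W^SO − W^NE = 574.18.

574.18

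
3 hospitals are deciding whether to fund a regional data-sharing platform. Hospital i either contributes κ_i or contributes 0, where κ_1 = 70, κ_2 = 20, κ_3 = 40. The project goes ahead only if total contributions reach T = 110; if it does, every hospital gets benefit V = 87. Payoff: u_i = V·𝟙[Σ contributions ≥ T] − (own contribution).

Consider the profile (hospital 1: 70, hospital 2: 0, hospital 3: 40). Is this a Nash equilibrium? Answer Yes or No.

Total = 110 ≥ 110: provided.
Hospital 1 (pledges 70, payoff 17): dropping to 0 → total 40, payoff 0. No gain.
Hospital 2 (pledges 0, payoff 87): pledging 20 → total 130, payoff 67. No gain.
Hospital 3 (pledges 40, payoff 47): dropping to 0 → total 70, payoff 0. No gain.

Yes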